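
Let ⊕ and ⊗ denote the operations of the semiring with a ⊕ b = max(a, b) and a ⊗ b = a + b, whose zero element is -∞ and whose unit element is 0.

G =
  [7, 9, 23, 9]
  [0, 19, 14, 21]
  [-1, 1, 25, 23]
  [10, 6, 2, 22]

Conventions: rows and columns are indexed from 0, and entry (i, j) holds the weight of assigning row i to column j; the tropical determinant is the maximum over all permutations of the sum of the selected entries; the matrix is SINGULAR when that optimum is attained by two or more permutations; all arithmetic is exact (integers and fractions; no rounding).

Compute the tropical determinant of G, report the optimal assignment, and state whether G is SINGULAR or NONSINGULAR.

σ = (0, 1, 2, 3): 7 + 19 + 25 + 22 = 73
σ = (0, 1, 3, 2): 7 + 19 + 23 + 2 = 51
σ = (0, 2, 1, 3): 7 + 14 + 1 + 22 = 44
σ = (0, 2, 3, 1): 7 + 14 + 23 + 6 = 50
σ = (0, 3, 1, 2): 7 + 21 + 1 + 2 = 31
σ = (0, 3, 2, 1): 7 + 21 + 25 + 6 = 59
σ = (1, 0, 2, 3): 9 + 0 + 25 + 22 = 56
σ = (1, 0, 3, 2): 9 + 0 + 23 + 2 = 34
σ = (1, 2, 0, 3): 9 + 14 + (-1) + 22 = 44
σ = (1, 2, 3, 0): 9 + 14 + 23 + 10 = 56
σ = (1, 3, 0, 2): 9 + 21 + (-1) + 2 = 31
σ = (1, 3, 2, 0): 9 + 21 + 25 + 10 = 65
σ = (2, 0, 1, 3): 23 + 0 + 1 + 22 = 46
σ = (2, 0, 3, 1): 23 + 0 + 23 + 6 = 52
σ = (2, 1, 0, 3): 23 + 19 + (-1) + 22 = 63
σ = (2, 1, 3, 0): 23 + 19 + 23 + 10 = 75
σ = (2, 3, 0, 1): 23 + 21 + (-1) + 6 = 49
σ = (2, 3, 1, 0): 23 + 21 + 1 + 10 = 55
σ = (3, 0, 1, 2): 9 + 0 + 1 + 2 = 12
σ = (3, 0, 2, 1): 9 + 0 + 25 + 6 = 40
σ = (3, 1, 0, 2): 9 + 19 + (-1) + 2 = 29
σ = (3, 1, 2, 0): 9 + 19 + 25 + 10 = 63
σ = (3, 2, 0, 1): 9 + 14 + (-1) + 6 = 28
σ = (3, 2, 1, 0): 9 + 14 + 1 + 10 = 34
Optimal value attained by: σ = (2, 1, 3, 0).
Answer: det⊕(G) = 75; verdict: NONSINGULAR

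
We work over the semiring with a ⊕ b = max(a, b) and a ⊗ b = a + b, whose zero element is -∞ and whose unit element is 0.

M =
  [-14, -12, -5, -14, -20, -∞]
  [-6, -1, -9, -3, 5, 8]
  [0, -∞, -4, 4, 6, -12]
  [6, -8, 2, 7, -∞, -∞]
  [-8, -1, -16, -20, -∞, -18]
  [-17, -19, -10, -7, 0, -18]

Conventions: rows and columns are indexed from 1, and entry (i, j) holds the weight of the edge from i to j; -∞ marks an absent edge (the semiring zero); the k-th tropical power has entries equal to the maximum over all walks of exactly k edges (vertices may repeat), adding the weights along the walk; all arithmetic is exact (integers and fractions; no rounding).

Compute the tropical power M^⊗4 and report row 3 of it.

M^⊗2:
  [-5, -13, -9, -1, 1, -4]
  [3, 4, -1, 4, 8, 7]
  [10, 5, 6, 11, 2, -12]
  [13, -1, 9, 14, 8, 0]
  [-7, -2, -10, -4, 4, 7]
  [-1, -1, -5, 0, -4, -11]
M^⊗3:
  [5, 0, 1, 6, -3, -5]
  [10, 7, 6, 11, 9, 12]
  [17, 4, 13, 18, 12, 13]
  [20, 7, 16, 21, 15, 7]
  [2, 3, -2, 3, 7, 6]
  [6, -2, 2, 7, 4, 7]
M^⊗4:
  [12, -1, 8, 13, 7, 8]
  [17, 8, 13, 18, 12, 15]
  [24, 11, 20, 25, 19, 12]
  [27, 14, 23, 28, 22, 15]
  [9, 6, 5, 10, 8, 11]
  [13, 3, 9, 14, 8, 6]
Answer: row 3 of M^⊗4 = [24, 11, 20, 25, 19, 12]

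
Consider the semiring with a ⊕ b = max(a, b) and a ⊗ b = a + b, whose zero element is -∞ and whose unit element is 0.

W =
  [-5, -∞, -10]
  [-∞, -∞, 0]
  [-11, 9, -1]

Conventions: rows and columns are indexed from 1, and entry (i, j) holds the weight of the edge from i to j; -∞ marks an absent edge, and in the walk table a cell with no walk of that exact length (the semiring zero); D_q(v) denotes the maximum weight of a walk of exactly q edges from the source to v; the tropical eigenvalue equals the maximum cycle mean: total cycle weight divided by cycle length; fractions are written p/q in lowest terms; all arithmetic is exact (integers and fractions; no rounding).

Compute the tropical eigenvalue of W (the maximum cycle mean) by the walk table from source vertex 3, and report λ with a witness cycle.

q=0: [-∞, -∞, 0]
q=1: [-11, 9, -1]
q=2: [-12, 8, 9]
q=3: [-2, 18, 8]
Optimal cycle mean attained by: cycle 2->3->2, total 0 + 9, length 2.
Answer: λ = 9/2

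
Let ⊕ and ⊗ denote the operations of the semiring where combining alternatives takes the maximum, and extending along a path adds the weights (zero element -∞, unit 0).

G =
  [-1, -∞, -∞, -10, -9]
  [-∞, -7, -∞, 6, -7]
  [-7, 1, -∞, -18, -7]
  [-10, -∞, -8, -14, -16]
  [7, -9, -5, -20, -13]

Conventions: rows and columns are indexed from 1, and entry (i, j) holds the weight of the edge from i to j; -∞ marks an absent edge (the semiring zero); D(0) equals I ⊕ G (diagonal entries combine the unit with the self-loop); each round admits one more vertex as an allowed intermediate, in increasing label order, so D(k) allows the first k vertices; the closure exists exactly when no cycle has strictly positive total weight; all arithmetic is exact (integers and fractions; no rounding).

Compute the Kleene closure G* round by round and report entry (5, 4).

D(0):
  [0, -∞, -∞, -10, -9]
  [-∞, 0, -∞, 6, -7]
  [-7, 1, 0, -18, -7]
  [-10, -∞, -8, 0, -16]
  [7, -9, -5, -20, 0]
D(1):
  [0, -∞, -∞, -10, -9]
  [-∞, 0, -∞, 6, -7]
  [-7, 1, 0, -17, -7]
  [-10, -∞, -8, 0, -16]
  [7, -9, -5, -3, 0]
D(2):
  [0, -∞, -∞, -10, -9]
  [-∞, 0, -∞, 6, -7]
  [-7, 1, 0, 7, -6]
  [-10, -∞, -8, 0, -16]
  [7, -9, -5, -3, 0]
D(3):
  [0, -∞, -∞, -10, -9]
  [-∞, 0, -∞, 6, -7]
  [-7, 1, 0, 7, -6]
  [-10, -7, -8, 0, -14]
  [7, -4, -5, 2, 0]
D(4):
  [0, -17, -18, -10, -9]
  [-4, 0, -2, 6, -7]
  [-3, 1, 0, 7, -6]
  [-10, -7, -8, 0, -14]
  [7, -4, -5, 2, 0]
D(5):
  [0, -13, -14, -7, -9]
  [0, 0, -2, 6, -7]
  [1, 1, 0, 7, -6]
  [-7, -7, -8, 0, -14]
  [7, -4, -5, 2, 0]
Answer: G*[5][4] = 2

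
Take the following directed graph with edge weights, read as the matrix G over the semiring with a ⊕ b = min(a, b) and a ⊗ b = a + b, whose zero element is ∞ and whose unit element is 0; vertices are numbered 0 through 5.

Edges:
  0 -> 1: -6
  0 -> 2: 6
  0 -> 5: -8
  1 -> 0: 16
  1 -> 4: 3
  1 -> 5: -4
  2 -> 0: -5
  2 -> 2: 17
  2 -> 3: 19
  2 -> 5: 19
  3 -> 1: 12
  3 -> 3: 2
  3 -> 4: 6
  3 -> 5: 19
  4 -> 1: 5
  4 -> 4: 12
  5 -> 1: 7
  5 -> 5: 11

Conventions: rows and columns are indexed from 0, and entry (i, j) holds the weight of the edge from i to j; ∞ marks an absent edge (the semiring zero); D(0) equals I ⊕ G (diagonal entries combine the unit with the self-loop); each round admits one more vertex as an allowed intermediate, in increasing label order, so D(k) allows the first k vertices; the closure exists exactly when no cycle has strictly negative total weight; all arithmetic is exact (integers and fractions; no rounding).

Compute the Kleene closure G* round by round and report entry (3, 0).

D(0):
  [0, -6, 6, ∞, ∞, -8]
  [16, 0, ∞, ∞, 3, -4]
  [-5, ∞, 0, 19, ∞, 19]
  [∞, 12, ∞, 0, 6, 19]
  [∞, 5, ∞, ∞, 0, ∞]
  [∞, 7, ∞, ∞, ∞, 0]
D(1):
  [0, -6, 6, ∞, ∞, -8]
  [16, 0, 22, ∞, 3, -4]
  [-5, -11, 0, 19, ∞, -13]
  [∞, 12, ∞, 0, 6, 19]
  [∞, 5, ∞, ∞, 0, ∞]
  [∞, 7, ∞, ∞, ∞, 0]
D(2):
  [0, -6, 6, ∞, -3, -10]
  [16, 0, 22, ∞, 3, -4]
  [-5, -11, 0, 19, -8, -15]
  [28, 12, 34, 0, 6, 8]
  [21, 5, 27, ∞, 0, 1]
  [23, 7, 29, ∞, 10, 0]
D(3):
  [0, -6, 6, 25, -3, -10]
  [16, 0, 22, 41, 3, -4]
  [-5, -11, 0, 19, -8, -15]
  [28, 12, 34, 0, 6, 8]
  [21, 5, 27, 46, 0, 1]
  [23, 7, 29, 48, 10, 0]
D(4):
  [0, -6, 6, 25, -3, -10]
  [16, 0, 22, 41, 3, -4]
  [-5, -11, 0, 19, -8, -15]
  [28, 12, 34, 0, 6, 8]
  [21, 5, 27, 46, 0, 1]
  [23, 7, 29, 48, 10, 0]
D(5):
  [0, -6, 6, 25, -3, -10]
  [16, 0, 22, 41, 3, -4]
  [-5, -11, 0, 19, -8, -15]
  [27, 11, 33, 0, 6, 7]
  [21, 5, 27, 46, 0, 1]
  [23, 7, 29, 48, 10, 0]
D(6):
  [0, -6, 6, 25, -3, -10]
  [16, 0, 22, 41, 3, -4]
  [-5, -11, 0, 19, -8, -15]
  [27, 11, 33, 0, 6, 7]
  [21, 5, 27, 46, 0, 1]
  [23, 7, 29, 48, 10, 0]
Answer: G*[3][0] = 27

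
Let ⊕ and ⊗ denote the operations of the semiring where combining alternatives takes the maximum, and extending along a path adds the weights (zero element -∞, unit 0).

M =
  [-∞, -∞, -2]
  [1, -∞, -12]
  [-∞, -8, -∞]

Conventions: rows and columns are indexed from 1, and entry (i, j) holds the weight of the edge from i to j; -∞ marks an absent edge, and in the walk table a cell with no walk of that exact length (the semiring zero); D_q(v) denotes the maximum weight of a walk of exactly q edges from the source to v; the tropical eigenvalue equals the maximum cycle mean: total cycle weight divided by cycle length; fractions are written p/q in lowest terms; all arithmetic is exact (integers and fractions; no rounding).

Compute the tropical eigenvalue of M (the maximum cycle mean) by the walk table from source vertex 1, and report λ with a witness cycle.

q=0: [0, -∞, -∞]
q=1: [-∞, -∞, -2]
q=2: [-∞, -10, -∞]
q=3: [-9, -∞, -22]
Optimal cycle mean attained by: cycle 1->3->2->1, total (-2) + (-8) + 1, length 3.
Answer: λ = -3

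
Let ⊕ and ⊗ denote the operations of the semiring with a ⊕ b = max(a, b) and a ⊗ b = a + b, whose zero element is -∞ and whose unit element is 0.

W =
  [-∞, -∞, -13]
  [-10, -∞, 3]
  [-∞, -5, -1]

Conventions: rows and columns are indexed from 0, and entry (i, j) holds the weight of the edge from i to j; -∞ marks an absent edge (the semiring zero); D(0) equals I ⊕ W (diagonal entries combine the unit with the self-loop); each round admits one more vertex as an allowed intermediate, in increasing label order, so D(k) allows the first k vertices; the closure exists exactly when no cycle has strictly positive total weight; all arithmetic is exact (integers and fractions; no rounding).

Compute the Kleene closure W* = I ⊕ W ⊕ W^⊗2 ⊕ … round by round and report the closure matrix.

D(0):
  [0, -∞, -13]
  [-10, 0, 3]
  [-∞, -5, 0]
D(1):
  [0, -∞, -13]
  [-10, 0, 3]
  [-∞, -5, 0]
D(2):
  [0, -∞, -13]
  [-10, 0, 3]
  [-15, -5, 0]
D(3):
  [0, -18, -13]
  [-10, 0, 3]
  [-15, -5, 0]
Answer: W* = [[0, -18, -13], [-10, 0, 3], [-15, -5, 0]]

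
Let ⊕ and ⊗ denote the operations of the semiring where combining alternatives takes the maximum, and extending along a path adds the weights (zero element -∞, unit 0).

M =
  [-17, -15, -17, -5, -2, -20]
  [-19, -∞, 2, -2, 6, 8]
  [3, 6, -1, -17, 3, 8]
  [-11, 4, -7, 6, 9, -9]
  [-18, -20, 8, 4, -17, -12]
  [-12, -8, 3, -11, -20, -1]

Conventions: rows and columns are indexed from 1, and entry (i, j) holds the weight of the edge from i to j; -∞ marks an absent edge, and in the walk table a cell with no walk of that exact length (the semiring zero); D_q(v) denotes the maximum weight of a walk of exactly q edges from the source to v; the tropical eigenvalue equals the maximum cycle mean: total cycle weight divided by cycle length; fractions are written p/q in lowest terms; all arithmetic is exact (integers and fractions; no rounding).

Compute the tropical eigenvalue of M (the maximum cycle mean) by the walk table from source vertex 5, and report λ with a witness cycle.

q=0: [-∞, -∞, -∞, -∞, 0, -∞]
q=1: [-18, -20, 8, 4, -17, -12]
q=2: [11, 14, 7, 10, 13, 16]
q=3: [10, 14, 21, 17, 20, 22]
q=4: [24, 27, 28, 24, 26, 29]
q=5: [31, 34, 34, 30, 33, 36]
q=6: [37, 40, 41, 37, 40, 42]
Optimal cycle mean attained by: cycle 2->5->3->2, total 6 + 8 + 6, length 3.
Answer: λ = 20/3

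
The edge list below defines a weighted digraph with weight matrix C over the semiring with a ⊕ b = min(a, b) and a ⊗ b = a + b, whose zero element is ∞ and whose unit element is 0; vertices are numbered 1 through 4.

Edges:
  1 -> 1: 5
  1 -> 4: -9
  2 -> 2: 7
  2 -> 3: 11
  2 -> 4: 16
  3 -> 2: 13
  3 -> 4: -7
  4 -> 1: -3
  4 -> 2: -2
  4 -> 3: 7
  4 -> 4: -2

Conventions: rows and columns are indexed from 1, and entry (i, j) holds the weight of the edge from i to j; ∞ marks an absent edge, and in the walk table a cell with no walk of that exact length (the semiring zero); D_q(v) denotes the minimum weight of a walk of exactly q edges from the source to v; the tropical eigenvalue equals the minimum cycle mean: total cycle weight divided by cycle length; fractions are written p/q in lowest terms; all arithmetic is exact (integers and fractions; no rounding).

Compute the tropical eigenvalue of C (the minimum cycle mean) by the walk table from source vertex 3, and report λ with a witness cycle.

q=0: [∞, ∞, 0, ∞]
q=1: [∞, 13, ∞, -7]
q=2: [-10, -9, 0, -9]
q=3: [-12, -11, -2, -19]
q=4: [-22, -21, -12, -21]
Optimal cycle mean attained by: cycle 1->4->1, total (-9) + (-3), length 2.
Answer: λ = -6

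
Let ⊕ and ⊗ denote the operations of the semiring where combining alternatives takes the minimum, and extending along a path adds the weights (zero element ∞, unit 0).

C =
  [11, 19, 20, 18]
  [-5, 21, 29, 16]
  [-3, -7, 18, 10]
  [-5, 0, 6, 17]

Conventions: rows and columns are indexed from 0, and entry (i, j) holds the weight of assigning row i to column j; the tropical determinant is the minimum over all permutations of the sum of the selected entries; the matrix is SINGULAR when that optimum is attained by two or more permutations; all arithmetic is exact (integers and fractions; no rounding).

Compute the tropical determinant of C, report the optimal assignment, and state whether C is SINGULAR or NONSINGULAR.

σ = (0, 1, 2, 3): 11 + 21 + 18 + 17 = 67
σ = (0, 1, 3, 2): 11 + 21 + 10 + 6 = 48
σ = (0, 2, 1, 3): 11 + 29 + (-7) + 17 = 50
σ = (0, 2, 3, 1): 11 + 29 + 10 + 0 = 50
σ = (0, 3, 1, 2): 11 + 16 + (-7) + 6 = 26
σ = (0, 3, 2, 1): 11 + 16 + 18 + 0 = 45
σ = (1, 0, 2, 3): 19 + (-5) + 18 + 17 = 49
σ = (1, 0, 3, 2): 19 + (-5) + 10 + 6 = 30
σ = (1, 2, 0, 3): 19 + 29 + (-3) + 17 = 62
σ = (1, 2, 3, 0): 19 + 29 + 10 + (-5) = 53
σ = (1, 3, 0, 2): 19 + 16 + (-3) + 6 = 38
σ = (1, 3, 2, 0): 19 + 16 + 18 + (-5) = 48
σ = (2, 0, 1, 3): 20 + (-5) + (-7) + 17 = 25
σ = (2, 0, 3, 1): 20 + (-5) + 10 + 0 = 25
σ = (2, 1, 0, 3): 20 + 21 + (-3) + 17 = 55
σ = (2, 1, 3, 0): 20 + 21 + 10 + (-5) = 46
σ = (2, 3, 0, 1): 20 + 16 + (-3) + 0 = 33
σ = (2, 3, 1, 0): 20 + 16 + (-7) + (-5) = 24
σ = (3, 0, 1, 2): 18 + (-5) + (-7) + 6 = 12
σ = (3, 0, 2, 1): 18 + (-5) + 18 + 0 = 31
σ = (3, 1, 0, 2): 18 + 21 + (-3) + 6 = 42
σ = (3, 1, 2, 0): 18 + 21 + 18 + (-5) = 52
σ = (3, 2, 0, 1): 18 + 29 + (-3) + 0 = 44
σ = (3, 2, 1, 0): 18 + 29 + (-7) + (-5) = 35
Optimal value attained by: σ = (3, 0, 1, 2).
Answer: det⊕(C) = 12; verdict: NONSINGULAR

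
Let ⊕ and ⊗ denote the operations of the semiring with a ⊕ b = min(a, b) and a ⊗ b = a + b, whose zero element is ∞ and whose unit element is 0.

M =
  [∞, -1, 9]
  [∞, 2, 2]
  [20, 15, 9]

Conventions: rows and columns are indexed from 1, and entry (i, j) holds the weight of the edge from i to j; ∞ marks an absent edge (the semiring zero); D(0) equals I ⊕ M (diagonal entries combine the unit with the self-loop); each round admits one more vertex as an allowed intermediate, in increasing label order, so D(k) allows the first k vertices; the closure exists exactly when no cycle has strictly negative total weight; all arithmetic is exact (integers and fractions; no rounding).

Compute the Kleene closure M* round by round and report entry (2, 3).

D(0):
  [0, -1, 9]
  [∞, 0, 2]
  [20, 15, 0]
D(1):
  [0, -1, 9]
  [∞, 0, 2]
  [20, 15, 0]
D(2):
  [0, -1, 1]
  [∞, 0, 2]
  [20, 15, 0]
D(3):
  [0, -1, 1]
  [22, 0, 2]
  [20, 15, 0]
Answer: M*[2][3] = 2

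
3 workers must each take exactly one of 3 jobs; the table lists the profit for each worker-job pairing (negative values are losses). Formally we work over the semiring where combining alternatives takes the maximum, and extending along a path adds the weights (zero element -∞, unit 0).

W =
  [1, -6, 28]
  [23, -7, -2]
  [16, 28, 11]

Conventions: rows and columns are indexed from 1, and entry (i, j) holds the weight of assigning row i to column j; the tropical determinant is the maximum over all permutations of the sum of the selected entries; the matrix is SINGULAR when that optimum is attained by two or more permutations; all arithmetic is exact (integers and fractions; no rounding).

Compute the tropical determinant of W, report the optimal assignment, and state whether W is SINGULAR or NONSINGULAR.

σ = (1, 2, 3): 1 + (-7) + 11 = 5
σ = (1, 3, 2): 1 + (-2) + 28 = 27
σ = (2, 1, 3): (-6) + 23 + 11 = 28
σ = (2, 3, 1): (-6) + (-2) + 16 = 8
σ = (3, 1, 2): 28 + 23 + 28 = 79
σ = (3, 2, 1): 28 + (-7) + 16 = 37
Optimal value attained by: σ = (3, 1, 2).
Answer: det⊕(W) = 79; verdict: NONSINGULAR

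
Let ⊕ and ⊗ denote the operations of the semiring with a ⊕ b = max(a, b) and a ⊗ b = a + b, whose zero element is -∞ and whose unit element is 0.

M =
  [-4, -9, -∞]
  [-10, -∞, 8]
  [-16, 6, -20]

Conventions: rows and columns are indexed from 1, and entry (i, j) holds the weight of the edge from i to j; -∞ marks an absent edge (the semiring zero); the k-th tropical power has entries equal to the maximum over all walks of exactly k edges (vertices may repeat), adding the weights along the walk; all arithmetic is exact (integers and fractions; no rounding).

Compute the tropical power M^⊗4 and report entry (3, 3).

M^⊗2:
  [-8, -13, -1]
  [-8, 14, -12]
  [-4, -14, 14]
M^⊗3:
  [-12, 5, -5]
  [4, -6, 22]
  [-2, 20, -6]
M^⊗4:
  [-5, 1, 13]
  [6, 28, 2]
  [10, 0, 28]
Key observation: the optimum is the walk 3->2->3->2->3, with weight 6 + 8 + 6 + 8 = 28.
Optimal value attained by: walk 3->2->3->2->3.
Answer: (M^⊗4)[3][3] = 28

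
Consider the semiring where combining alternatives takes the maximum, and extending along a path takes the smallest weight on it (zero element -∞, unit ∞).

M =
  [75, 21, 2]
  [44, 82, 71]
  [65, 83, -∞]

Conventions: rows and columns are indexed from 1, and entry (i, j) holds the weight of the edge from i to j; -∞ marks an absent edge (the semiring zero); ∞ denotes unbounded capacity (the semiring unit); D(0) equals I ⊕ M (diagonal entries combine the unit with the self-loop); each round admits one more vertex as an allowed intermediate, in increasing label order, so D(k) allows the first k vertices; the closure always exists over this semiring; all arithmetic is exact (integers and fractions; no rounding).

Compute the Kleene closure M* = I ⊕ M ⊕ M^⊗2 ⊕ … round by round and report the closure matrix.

D(0):
  [∞, 21, 2]
  [44, ∞, 71]
  [65, 83, ∞]
D(1):
  [∞, 21, 2]
  [44, ∞, 71]
  [65, 83, ∞]
D(2):
  [∞, 21, 21]
  [44, ∞, 71]
  [65, 83, ∞]
D(3):
  [∞, 21, 21]
  [65, ∞, 71]
  [65, 83, ∞]
Answer: M* = [[∞, 21, 21], [65, ∞, 71], [65, 83, ∞]]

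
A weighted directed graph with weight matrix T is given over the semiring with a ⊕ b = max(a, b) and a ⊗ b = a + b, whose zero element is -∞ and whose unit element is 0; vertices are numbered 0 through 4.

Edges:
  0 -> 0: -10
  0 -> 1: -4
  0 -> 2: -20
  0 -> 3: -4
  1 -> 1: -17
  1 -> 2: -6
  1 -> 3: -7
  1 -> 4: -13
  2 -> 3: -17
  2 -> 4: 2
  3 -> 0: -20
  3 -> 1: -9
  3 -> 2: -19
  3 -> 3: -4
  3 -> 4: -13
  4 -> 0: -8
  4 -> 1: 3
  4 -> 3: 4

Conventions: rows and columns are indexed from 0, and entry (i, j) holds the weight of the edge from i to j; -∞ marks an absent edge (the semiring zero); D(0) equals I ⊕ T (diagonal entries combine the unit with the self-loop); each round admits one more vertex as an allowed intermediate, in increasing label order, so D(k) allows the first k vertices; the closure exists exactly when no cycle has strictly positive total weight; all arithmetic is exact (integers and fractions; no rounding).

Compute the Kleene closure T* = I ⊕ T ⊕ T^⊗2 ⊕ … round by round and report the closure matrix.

D(0):
  [0, -4, -20, -4, -∞]
  [-∞, 0, -6, -7, -13]
  [-∞, -∞, 0, -17, 2]
  [-20, -9, -19, 0, -13]
  [-8, 3, -∞, 4, 0]
D(1):
  [0, -4, -20, -4, -∞]
  [-∞, 0, -6, -7, -13]
  [-∞, -∞, 0, -17, 2]
  [-20, -9, -19, 0, -13]
  [-8, 3, -28, 4, 0]
D(2):
  [0, -4, -10, -4, -17]
  [-∞, 0, -6, -7, -13]
  [-∞, -∞, 0, -17, 2]
  [-20, -9, -15, 0, -13]
  [-8, 3, -3, 4, 0]
D(3):
  [0, -4, -10, -4, -8]
  [-∞, 0, -6, -7, -4]
  [-∞, -∞, 0, -17, 2]
  [-20, -9, -15, 0, -13]
  [-8, 3, -3, 4, 0]
D(4):
  [0, -4, -10, -4, -8]
  [-27, 0, -6, -7, -4]
  [-37, -26, 0, -17, 2]
  [-20, -9, -15, 0, -13]
  [-8, 3, -3, 4, 0]
D(5):
  [0, -4, -10, -4, -8]
  [-12, 0, -6, 0, -4]
  [-6, 5, 0, 6, 2]
  [-20, -9, -15, 0, -13]
  [-8, 3, -3, 4, 0]
Answer: T* = [[0, -4, -10, -4, -8], [-12, 0, -6, 0, -4], [-6, 5, 0, 6, 2], [-20, -9, -15, 0, -13], [-8, 3, -3, 4, 0]]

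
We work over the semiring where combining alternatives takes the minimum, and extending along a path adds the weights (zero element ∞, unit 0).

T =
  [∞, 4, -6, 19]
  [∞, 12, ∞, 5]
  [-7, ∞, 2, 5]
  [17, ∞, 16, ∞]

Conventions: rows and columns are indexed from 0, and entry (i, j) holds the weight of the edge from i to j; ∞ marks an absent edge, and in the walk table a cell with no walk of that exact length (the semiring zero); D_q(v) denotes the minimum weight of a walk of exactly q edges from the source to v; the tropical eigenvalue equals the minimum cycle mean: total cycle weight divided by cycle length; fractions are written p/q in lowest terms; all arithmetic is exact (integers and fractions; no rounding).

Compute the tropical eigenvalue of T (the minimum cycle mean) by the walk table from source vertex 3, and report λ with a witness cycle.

q=0: [∞, ∞, ∞, 0]
q=1: [17, ∞, 16, ∞]
q=2: [9, 21, 11, 21]
q=3: [4, 13, 3, 16]
q=4: [-4, 8, -2, 8]
Optimal cycle mean attained by: cycle 0->2->0, total (-6) + (-7), length 2.
Answer: λ = -13/2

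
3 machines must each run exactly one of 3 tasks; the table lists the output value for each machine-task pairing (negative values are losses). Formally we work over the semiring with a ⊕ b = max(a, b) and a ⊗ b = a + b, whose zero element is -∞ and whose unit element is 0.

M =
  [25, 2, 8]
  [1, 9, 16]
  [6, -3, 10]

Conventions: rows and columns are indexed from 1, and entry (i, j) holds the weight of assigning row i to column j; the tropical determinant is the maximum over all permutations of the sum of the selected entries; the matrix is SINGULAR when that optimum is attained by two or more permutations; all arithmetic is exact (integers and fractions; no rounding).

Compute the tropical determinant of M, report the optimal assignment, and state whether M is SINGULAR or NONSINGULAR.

σ = (1, 2, 3): 25 + 9 + 10 = 44
σ = (1, 3, 2): 25 + 16 + (-3) = 38
σ = (2, 1, 3): 2 + 1 + 10 = 13
σ = (2, 3, 1): 2 + 16 + 6 = 24
σ = (3, 1, 2): 8 + 1 + (-3) = 6
σ = (3, 2, 1): 8 + 9 + 6 = 23
Optimal value attained by: σ = (1, 2, 3).
Answer: det⊕(M) = 44; verdict: NONSINGULAR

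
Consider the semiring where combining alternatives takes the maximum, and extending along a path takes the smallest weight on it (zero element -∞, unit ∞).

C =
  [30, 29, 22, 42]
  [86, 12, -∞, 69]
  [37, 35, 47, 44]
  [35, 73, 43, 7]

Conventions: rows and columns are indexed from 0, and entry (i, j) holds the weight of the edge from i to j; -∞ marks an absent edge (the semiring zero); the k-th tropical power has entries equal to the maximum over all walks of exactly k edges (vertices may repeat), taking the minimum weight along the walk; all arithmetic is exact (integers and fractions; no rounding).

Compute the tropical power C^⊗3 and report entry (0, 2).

C^⊗2:
  [35, 42, 42, 30]
  [35, 69, 43, 42]
  [37, 44, 47, 44]
  [73, 35, 43, 69]
C^⊗3:
  [42, 35, 42, 42]
  [69, 42, 43, 69]
  [44, 44, 47, 44]
  [37, 69, 43, 43]
Key observation: the optimum is the walk 0->3->2->2, with weight 42 min 43 min 47 = 42.
Optimal value attained by: walk 0->3->2->2.
Answer: (C^⊗3)[0][2] = 42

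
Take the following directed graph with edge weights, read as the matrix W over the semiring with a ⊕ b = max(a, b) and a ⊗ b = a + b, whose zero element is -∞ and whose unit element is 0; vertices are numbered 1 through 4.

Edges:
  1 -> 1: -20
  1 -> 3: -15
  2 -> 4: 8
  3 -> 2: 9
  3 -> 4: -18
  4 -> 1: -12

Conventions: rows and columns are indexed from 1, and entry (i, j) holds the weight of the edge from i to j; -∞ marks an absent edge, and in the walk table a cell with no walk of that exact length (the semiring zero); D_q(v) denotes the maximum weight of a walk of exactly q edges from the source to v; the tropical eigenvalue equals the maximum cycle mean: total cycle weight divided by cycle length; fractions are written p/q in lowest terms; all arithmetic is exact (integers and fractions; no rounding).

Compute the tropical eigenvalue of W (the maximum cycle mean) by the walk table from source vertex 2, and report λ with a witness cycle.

q=0: [-∞, 0, -∞, -∞]
q=1: [-∞, -∞, -∞, 8]
q=2: [-4, -∞, -∞, -∞]
q=3: [-24, -∞, -19, -∞]
q=4: [-44, -10, -39, -37]
Optimal cycle mean attained by: cycle 1->3->2->4->1, total (-15) + 9 + 8 + (-12), length 4.
Answer: λ = -5/2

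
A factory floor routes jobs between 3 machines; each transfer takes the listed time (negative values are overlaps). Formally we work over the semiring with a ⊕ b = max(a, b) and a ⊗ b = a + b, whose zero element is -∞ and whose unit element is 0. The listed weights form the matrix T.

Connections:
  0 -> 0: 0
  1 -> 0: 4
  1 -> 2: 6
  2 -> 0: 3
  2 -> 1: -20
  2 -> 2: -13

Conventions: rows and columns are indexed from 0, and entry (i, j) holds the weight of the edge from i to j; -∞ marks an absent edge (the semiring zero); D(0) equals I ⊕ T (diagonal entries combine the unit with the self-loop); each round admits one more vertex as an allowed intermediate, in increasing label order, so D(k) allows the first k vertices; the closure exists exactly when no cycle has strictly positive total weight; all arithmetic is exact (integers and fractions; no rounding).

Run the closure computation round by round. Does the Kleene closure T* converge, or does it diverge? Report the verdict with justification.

D(0):
  [0, -∞, -∞]
  [4, 0, 6]
  [3, -20, 0]
D(1):
  [0, -∞, -∞]
  [4, 0, 6]
  [3, -20, 0]
D(2):
  [0, -∞, -∞]
  [4, 0, 6]
  [3, -20, 0]
D(3):
  [0, -∞, -∞]
  [9, 0, 6]
  [3, -20, 0]
Key observation: every diagonal entry stays at the unit through all rounds, so no improving cycle exists.
Answer: CONVERGES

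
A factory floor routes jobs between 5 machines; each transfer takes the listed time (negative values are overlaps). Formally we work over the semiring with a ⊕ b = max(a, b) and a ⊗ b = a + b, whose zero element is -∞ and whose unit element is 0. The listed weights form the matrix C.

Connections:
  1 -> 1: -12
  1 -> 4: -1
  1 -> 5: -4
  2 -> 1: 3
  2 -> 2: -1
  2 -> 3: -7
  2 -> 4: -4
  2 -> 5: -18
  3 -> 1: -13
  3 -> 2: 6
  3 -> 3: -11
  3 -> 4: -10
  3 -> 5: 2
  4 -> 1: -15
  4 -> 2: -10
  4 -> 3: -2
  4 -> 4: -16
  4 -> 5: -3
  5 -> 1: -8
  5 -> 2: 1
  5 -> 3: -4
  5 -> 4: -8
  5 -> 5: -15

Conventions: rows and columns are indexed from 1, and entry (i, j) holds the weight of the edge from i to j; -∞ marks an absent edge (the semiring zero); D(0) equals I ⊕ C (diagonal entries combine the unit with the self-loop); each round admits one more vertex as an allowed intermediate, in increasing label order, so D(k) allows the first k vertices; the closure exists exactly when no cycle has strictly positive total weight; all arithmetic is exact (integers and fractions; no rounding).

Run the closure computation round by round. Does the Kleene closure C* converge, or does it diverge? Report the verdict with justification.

D(0):
  [0, -∞, -∞, -1, -4]
  [3, 0, -7, -4, -18]
  [-13, 6, 0, -10, 2]
  [-15, -10, -2, 0, -3]
  [-8, 1, -4, -8, 0]
D(1):
  [0, -∞, -∞, -1, -4]
  [3, 0, -7, 2, -1]
  [-13, 6, 0, -10, 2]
  [-15, -10, -2, 0, -3]
  [-8, 1, -4, -8, 0]
D(2):
  [0, -∞, -∞, -1, -4]
  [3, 0, -7, 2, -1]
  [9, 6, 0, 8, 5]
  [-7, -10, -2, 0, -3]
  [4, 1, -4, 3, 0]
Detection: at round 3, diagonal entry (4, 4) turns strictly positive.
Key observation: the cycle 4->3->2->1->4 has total weight (-2) + 6 + 3 + (-1), which is strictly positive.
Answer: DIVERGES — positive cycle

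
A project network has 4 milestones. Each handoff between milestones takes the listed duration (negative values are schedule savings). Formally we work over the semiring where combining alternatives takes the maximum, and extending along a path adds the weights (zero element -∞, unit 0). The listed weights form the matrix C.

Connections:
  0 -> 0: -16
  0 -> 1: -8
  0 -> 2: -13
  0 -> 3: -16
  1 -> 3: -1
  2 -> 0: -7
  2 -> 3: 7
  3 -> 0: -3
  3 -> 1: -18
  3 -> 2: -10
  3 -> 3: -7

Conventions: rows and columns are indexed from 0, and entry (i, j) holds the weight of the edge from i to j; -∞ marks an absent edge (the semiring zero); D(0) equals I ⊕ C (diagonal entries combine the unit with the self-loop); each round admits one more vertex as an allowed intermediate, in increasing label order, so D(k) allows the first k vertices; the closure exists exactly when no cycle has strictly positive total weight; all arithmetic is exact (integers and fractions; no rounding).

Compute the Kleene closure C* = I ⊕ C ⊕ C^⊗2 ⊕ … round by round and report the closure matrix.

D(0):
  [0, -8, -13, -16]
  [-∞, 0, -∞, -1]
  [-7, -∞, 0, 7]
  [-3, -18, -10, 0]
D(1):
  [0, -8, -13, -16]
  [-∞, 0, -∞, -1]
  [-7, -15, 0, 7]
  [-3, -11, -10, 0]
D(2):
  [0, -8, -13, -9]
  [-∞, 0, -∞, -1]
  [-7, -15, 0, 7]
  [-3, -11, -10, 0]
D(3):
  [0, -8, -13, -6]
  [-∞, 0, -∞, -1]
  [-7, -15, 0, 7]
  [-3, -11, -10, 0]
D(4):
  [0, -8, -13, -6]
  [-4, 0, -11, -1]
  [4, -4, 0, 7]
  [-3, -11, -10, 0]
Answer: C* = [[0, -8, -13, -6], [-4, 0, -11, -1], [4, -4, 0, 7], [-3, -11, -10, 0]]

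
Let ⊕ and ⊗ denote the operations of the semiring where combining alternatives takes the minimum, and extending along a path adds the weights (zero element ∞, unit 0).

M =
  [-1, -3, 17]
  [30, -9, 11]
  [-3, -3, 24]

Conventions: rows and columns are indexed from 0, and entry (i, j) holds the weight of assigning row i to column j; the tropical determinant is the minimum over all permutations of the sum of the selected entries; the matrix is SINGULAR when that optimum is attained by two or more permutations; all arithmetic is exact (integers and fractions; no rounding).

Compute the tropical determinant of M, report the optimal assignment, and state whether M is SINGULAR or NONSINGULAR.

σ = (0, 1, 2): (-1) + (-9) + 24 = 14
σ = (0, 2, 1): (-1) + 11 + (-3) = 7
σ = (1, 0, 2): (-3) + 30 + 24 = 51
σ = (1, 2, 0): (-3) + 11 + (-3) = 5
σ = (2, 0, 1): 17 + 30 + (-3) = 44
σ = (2, 1, 0): 17 + (-9) + (-3) = 5
Optimal value attained by: σ = (1, 2, 0).
Answer: det⊕(M) = 5; verdict: SINGULAR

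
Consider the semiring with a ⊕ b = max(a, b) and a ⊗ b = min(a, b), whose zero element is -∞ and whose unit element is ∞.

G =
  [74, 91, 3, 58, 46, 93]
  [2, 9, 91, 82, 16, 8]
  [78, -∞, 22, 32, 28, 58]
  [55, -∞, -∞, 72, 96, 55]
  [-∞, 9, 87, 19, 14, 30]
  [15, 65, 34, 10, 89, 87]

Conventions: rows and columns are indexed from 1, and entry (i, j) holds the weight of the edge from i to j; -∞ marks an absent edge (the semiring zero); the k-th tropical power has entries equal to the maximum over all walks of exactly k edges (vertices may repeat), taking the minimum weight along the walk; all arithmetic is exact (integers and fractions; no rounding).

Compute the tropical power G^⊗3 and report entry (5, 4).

G^⊗2:
  [74, 74, 91, 82, 89, 87]
  [78, 9, 22, 72, 82, 58]
  [74, 78, 34, 58, 58, 78]
  [55, 55, 87, 72, 72, 55]
  [78, 30, 30, 32, 30, 58]
  [34, 65, 87, 65, 87, 87]
G^⊗3:
  [78, 74, 87, 74, 87, 87]
  [74, 78, 82, 72, 72, 78]
  [74, 74, 78, 78, 78, 78]
  [78, 55, 72, 72, 72, 58]
  [74, 78, 34, 58, 58, 78]
  [78, 65, 87, 65, 87, 87]
Key observation: the optimum is the walk 5->3->1->4, with weight 87 min 78 min 58 = 58.
Optimal value attained by: walk 5->3->1->4.
Answer: (G^⊗3)[5][4] = 58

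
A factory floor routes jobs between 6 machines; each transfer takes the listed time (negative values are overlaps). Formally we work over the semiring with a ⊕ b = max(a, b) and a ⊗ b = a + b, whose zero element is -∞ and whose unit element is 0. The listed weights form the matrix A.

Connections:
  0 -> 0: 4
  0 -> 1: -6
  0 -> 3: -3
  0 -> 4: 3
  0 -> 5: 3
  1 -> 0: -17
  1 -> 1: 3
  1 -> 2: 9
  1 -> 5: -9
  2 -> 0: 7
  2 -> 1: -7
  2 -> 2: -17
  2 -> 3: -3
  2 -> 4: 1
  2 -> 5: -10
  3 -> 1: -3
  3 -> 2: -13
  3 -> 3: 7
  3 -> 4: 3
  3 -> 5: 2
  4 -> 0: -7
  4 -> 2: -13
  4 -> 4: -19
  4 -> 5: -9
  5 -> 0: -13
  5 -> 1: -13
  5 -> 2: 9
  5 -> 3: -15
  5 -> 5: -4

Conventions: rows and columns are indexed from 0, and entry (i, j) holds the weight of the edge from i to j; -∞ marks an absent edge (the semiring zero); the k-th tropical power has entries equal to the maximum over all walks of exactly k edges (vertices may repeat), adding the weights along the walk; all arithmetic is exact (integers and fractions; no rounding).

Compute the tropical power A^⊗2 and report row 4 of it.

A^⊗2:
  [8, -2, 12, 4, 7, 7]
  [16, 6, 12, 6, 10, -1]
  [11, 1, 2, 4, 10, 10]
  [-4, 4, 11, 14, 10, 9]
  [-3, -13, 0, -10, -4, -4]
  [16, 2, 5, 6, 10, -1]
Answer: row 4 of A^⊗2 = [-3, -13, 0, -10, -4, -4]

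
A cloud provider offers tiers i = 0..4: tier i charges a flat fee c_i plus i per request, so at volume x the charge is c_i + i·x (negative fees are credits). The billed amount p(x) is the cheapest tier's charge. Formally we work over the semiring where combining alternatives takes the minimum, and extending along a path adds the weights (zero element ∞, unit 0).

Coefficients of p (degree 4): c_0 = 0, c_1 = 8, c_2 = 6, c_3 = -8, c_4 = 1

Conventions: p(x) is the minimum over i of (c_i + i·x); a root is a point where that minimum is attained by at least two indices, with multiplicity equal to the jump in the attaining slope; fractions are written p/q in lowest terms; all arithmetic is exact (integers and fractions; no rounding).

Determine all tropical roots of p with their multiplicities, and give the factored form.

hull edge (i=0, c=0) to (i=3, c=-8): slope -8/3, span 3
hull edge (i=3, c=-8) to (i=4, c=1): slope 9, span 1
Factored form: p(x) = 1 ⊗ (x ⊕ (-9)) ⊗ (x ⊕ 8/3) ⊗ (x ⊕ 8/3) ⊗ (x ⊕ 8/3)
Answer: roots = -9 (mult 1), 8/3 (mult 3)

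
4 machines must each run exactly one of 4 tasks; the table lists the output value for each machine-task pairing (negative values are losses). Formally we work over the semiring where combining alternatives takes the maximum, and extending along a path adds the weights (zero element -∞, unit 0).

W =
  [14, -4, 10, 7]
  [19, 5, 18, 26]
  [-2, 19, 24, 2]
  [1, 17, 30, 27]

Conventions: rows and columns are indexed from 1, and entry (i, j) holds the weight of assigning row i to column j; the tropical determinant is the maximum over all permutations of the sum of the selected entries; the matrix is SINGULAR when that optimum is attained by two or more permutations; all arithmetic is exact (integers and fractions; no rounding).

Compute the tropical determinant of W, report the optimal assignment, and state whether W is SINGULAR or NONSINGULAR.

σ = (1, 2, 3, 4): 14 + 5 + 24 + 27 = 70
σ = (1, 2, 4, 3): 14 + 5 + 2 + 30 = 51
σ = (1, 3, 2, 4): 14 + 18 + 19 + 27 = 78
σ = (1, 3, 4, 2): 14 + 18 + 2 + 17 = 51
σ = (1, 4, 2, 3): 14 + 26 + 19 + 30 = 89
σ = (1, 4, 3, 2): 14 + 26 + 24 + 17 = 81
σ = (2, 1, 3, 4): (-4) + 19 + 24 + 27 = 66
σ = (2, 1, 4, 3): (-4) + 19 + 2 + 30 = 47
σ = (2, 3, 1, 4): (-4) + 18 + (-2) + 27 = 39
σ = (2, 3, 4, 1): (-4) + 18 + 2 + 1 = 17
σ = (2, 4, 1, 3): (-4) + 26 + (-2) + 30 = 50
σ = (2, 4, 3, 1): (-4) + 26 + 24 + 1 = 47
σ = (3, 1, 2, 4): 10 + 19 + 19 + 27 = 75
σ = (3, 1, 4, 2): 10 + 19 + 2 + 17 = 48
σ = (3, 2, 1, 4): 10 + 5 + (-2) + 27 = 40
σ = (3, 2, 4, 1): 10 + 5 + 2 + 1 = 18
σ = (3, 4, 1, 2): 10 + 26 + (-2) + 17 = 51
σ = (3, 4, 2, 1): 10 + 26 + 19 + 1 = 56
σ = (4, 1, 2, 3): 7 + 19 + 19 + 30 = 75
σ = (4, 1, 3, 2): 7 + 19 + 24 + 17 = 67
σ = (4, 2, 1, 3): 7 + 5 + (-2) + 30 = 40
σ = (4, 2, 3, 1): 7 + 5 + 24 + 1 = 37
σ = (4, 3, 1, 2): 7 + 18 + (-2) + 17 = 40
σ = (4, 3, 2, 1): 7 + 18 + 19 + 1 = 45
Optimal value attained by: σ = (1, 4, 2, 3).
Answer: det⊕(W) = 89; verdict: NONSINGULAR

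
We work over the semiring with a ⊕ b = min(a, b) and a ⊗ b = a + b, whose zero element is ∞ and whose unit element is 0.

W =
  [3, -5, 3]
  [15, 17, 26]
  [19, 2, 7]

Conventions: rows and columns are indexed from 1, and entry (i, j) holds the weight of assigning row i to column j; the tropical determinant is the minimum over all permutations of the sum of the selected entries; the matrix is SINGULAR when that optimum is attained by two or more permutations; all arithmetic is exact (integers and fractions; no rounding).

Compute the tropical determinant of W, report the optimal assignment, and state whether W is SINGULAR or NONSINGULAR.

σ = (1, 2, 3): 3 + 17 + 7 = 27
σ = (1, 3, 2): 3 + 26 + 2 = 31
σ = (2, 1, 3): (-5) + 15 + 7 = 17
σ = (2, 3, 1): (-5) + 26 + 19 = 40
σ = (3, 1, 2): 3 + 15 + 2 = 20
σ = (3, 2, 1): 3 + 17 + 19 = 39
Optimal value attained by: σ = (2, 1, 3).
Answer: det⊕(W) = 17; verdict: NONSINGULAR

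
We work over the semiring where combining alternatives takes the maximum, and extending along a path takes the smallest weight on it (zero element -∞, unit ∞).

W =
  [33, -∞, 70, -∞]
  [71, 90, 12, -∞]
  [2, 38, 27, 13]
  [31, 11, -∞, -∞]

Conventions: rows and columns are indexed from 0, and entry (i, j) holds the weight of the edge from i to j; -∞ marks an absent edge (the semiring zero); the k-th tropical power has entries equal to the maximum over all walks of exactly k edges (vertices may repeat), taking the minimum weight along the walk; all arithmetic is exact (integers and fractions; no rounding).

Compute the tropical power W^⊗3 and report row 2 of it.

W^⊗2:
  [33, 38, 33, 13]
  [71, 90, 70, 12]
  [38, 38, 27, 13]
  [31, 11, 31, -∞]
W^⊗3:
  [38, 38, 33, 13]
  [71, 90, 70, 13]
  [38, 38, 38, 13]
  [31, 31, 31, 13]
Answer: row 2 of W^⊗3 = [38, 38, 38, 13]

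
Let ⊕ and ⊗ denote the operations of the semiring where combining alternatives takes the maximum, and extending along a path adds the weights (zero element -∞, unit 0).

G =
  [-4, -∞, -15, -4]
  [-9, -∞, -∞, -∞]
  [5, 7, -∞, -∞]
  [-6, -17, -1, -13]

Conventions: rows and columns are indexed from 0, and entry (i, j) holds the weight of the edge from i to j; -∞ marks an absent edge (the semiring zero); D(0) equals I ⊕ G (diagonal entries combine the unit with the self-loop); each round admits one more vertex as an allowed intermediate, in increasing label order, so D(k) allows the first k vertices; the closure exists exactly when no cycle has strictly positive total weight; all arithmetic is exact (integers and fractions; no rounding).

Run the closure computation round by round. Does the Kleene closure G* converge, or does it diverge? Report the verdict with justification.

D(0):
  [0, -∞, -15, -4]
  [-9, 0, -∞, -∞]
  [5, 7, 0, -∞]
  [-6, -17, -1, 0]
D(1):
  [0, -∞, -15, -4]
  [-9, 0, -24, -13]
  [5, 7, 0, 1]
  [-6, -17, -1, 0]
D(2):
  [0, -∞, -15, -4]
  [-9, 0, -24, -13]
  [5, 7, 0, 1]
  [-6, -17, -1, 0]
D(3):
  [0, -8, -15, -4]
  [-9, 0, -24, -13]
  [5, 7, 0, 1]
  [4, 6, -1, 0]
D(4):
  [0, 2, -5, -4]
  [-9, 0, -14, -13]
  [5, 7, 0, 1]
  [4, 6, -1, 0]
Key observation: every diagonal entry stays at the unit through all rounds, so no improving cycle exists.
Answer: CONVERGES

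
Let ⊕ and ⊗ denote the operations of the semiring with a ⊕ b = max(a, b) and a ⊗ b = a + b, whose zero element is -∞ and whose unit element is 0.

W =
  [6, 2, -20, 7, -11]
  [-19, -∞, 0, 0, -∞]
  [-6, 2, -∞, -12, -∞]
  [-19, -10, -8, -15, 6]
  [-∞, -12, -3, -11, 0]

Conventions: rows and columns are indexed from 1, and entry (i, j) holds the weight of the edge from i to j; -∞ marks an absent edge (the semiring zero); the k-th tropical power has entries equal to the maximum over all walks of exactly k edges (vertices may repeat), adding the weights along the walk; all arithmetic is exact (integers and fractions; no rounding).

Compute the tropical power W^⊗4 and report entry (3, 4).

W^⊗2:
  [12, 8, 2, 13, 13]
  [-6, 2, -8, -12, 6]
  [0, -4, 2, 2, -6]
  [-13, -6, 3, -5, 6]
  [-9, -1, -3, -11, 0]
W^⊗3:
  [18, 14, 10, 19, 19]
  [0, -4, 3, 2, 6]
  [6, 4, -4, 7, 8]
  [-3, 5, 3, -5, 6]
  [-3, -1, -1, -1, 0]
W^⊗4:
  [24, 20, 16, 25, 25]
  [6, 5, 3, 7, 8]
  [12, 8, 5, 13, 13]
  [3, 5, 5, 5, 6]
  [3, 1, -1, 4, 5]
Key observation: the optimum is the walk 3->1->1->1->4, with weight (-6) + 6 + 6 + 7 = 13.
Optimal value attained by: walk 3->1->1->1->4.
Answer: (W^⊗4)[3][4] = 13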